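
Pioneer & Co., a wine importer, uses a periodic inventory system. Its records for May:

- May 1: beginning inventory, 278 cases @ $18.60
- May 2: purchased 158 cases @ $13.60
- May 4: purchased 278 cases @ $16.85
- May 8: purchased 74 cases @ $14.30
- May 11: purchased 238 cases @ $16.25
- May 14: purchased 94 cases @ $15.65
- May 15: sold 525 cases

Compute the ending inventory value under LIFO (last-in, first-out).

Ending inventory = $9,998.75

May 15, 525 sold [LIFO — newest first]: 94 @ $15.65 + 238 @ $16.25 + 74 @ $14.30 + 119 @ $16.85 = $8,401.95
Ending inventory: 278 @ $18.60 + 158 @ $13.60 + 159 @ $16.85 = $9,998.75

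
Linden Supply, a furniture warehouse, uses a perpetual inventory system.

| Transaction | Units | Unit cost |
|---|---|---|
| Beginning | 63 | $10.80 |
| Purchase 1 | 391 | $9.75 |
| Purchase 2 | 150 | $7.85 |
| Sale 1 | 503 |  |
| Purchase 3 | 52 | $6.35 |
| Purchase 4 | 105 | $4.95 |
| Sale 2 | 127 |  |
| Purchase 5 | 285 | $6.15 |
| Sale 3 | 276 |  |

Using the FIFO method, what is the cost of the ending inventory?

Ending inventory = $861.00

Sale 1 (503) [FIFO — oldest first]: 63 @ $10.80 + 391 @ $9.75 + 49 @ $7.85 = $4,877.30
Sale 2 (127) [FIFO — oldest first]: 101 @ $7.85 + 26 @ $6.35 = $957.95
Sale 3 (276) [FIFO — oldest first]: 26 @ $6.35 + 105 @ $4.95 + 145 @ $6.15 = $1,576.60
Total COGS = $4,877.30 + $957.95 + $1,576.60 = $7,411.85
Ending inventory: 140 @ $6.15 = $861.00
Check: goods available $8,272.85 = COGS $7,411.85 + ending $861.00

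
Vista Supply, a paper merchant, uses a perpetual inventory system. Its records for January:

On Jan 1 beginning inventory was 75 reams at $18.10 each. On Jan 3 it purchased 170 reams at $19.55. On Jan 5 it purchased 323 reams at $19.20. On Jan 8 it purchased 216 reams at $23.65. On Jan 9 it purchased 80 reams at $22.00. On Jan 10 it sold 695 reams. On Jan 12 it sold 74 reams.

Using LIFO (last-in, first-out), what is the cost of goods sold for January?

Jan 10, 695 sold [LIFO — newest first]: 80 @ $22.00 + 216 @ $23.65 + 323 @ $19.20 + 76 @ $19.55 = $14,555.80
Jan 12, 74 sold [LIFO — newest first]: 74 @ $19.55 = $1,446.70
Total COGS = $14,555.80 + $1,446.70 = $16,002.50
Ending inventory: 75 @ $18.10 + 20 @ $19.55 = $1,748.50
Check: goods available $17,751.00 = COGS $16,002.50 + ending $1,748.50

COGS = $16,002.50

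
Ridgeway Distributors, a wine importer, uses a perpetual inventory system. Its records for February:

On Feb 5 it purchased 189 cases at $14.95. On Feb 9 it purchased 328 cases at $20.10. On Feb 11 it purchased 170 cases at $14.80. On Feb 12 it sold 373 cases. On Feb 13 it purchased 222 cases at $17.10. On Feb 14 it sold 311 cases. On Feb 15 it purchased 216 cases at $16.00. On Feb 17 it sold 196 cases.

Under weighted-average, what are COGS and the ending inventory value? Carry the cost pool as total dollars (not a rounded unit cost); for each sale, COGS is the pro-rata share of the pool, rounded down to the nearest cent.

After Feb 5: 189 on hand, pool $2,825.55 (≈ $14.9500 each)
After Feb 9: 517 on hand, pool $9,418.35 (≈ $18.2173 each)
After Feb 11: 687 on hand, pool $11,934.35 (≈ $17.3717 each)
Feb 12, sell 373: 373/687 × $11,934.35 → $6,479.63
After Feb 13: 536 on hand, pool $9,250.92 (≈ $17.2592 each)
Feb 14, sell 311: 311/536 × $9,250.92 → $5,367.60
After Feb 15: 441 on hand, pool $7,339.32 (≈ $16.6424 each)
Feb 17, sell 196: 196/441 × $7,339.32 → $3,261.92
Total COGS = $6,479.63 + $5,367.60 + $3,261.92 = $15,109.15
Ending inventory (cost pool remaining) = $4,077.40

COGS = $15,109.15; ending inventory = $4,077.40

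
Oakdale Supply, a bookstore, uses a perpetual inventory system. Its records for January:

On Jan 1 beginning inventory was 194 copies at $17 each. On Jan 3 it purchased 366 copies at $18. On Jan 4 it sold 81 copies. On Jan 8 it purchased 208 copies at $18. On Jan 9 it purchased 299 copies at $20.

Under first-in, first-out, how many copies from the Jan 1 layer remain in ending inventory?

Jan 4, 81 sold [FIFO — oldest first]: 81 @ $17 = $1,377
Ending inventory: 113 @ $17 + 366 @ $18 + 208 @ $18 + 299 @ $20 = $18,233
Check: goods available $19,610 = COGS $1,377 + ending $18,233

113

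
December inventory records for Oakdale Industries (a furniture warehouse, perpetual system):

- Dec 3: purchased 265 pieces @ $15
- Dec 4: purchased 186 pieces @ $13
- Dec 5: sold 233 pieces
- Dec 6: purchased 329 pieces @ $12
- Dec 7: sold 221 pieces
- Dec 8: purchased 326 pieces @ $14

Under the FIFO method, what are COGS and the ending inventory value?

Dec 5, 233 sold [FIFO — oldest first]: 233 @ $15 = $3,495
Dec 7, 221 sold [FIFO — oldest first]: 32 @ $15 + 186 @ $13 + 3 @ $12 = $2,934
Total COGS = $3,495 + $2,934 = $6,429
Ending inventory: 326 @ $12 + 326 @ $14 = $8,476

COGS = $6,429; ending inventory = $8,476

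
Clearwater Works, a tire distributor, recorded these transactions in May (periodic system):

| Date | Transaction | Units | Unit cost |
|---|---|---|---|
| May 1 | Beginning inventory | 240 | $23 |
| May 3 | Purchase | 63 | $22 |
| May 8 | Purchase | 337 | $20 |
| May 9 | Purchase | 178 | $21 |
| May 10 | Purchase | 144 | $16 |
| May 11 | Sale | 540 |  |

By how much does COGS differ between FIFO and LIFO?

$1,244

FIFO COGS: 240 @ $23 + 63 @ $22 + 237 @ $20 = $11,646
LIFO COGS: 144 @ $16 + 178 @ $21 + 218 @ $20 = $10,402
Difference = |$11,646 − $10,402| = $1,244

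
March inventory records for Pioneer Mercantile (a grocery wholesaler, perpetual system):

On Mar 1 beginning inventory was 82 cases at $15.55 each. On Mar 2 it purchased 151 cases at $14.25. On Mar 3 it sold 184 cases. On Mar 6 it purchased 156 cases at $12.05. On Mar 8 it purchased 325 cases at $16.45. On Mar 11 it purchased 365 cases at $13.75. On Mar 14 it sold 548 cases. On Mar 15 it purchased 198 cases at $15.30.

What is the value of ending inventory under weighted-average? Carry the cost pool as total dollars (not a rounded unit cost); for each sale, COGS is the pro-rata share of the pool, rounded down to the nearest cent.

Ending inventory = $8,056.24

After Mar 1: 82 on hand, pool $1,275.10 (≈ $15.5500 each)
After Mar 2: 233 on hand, pool $3,426.85 (≈ $14.7075 each)
Mar 3, sell 184: 184/233 × $3,426.85 → $2,706.18
After Mar 6: 205 on hand, pool $2,600.47 (≈ $12.6852 each)
After Mar 8: 530 on hand, pool $7,946.72 (≈ $14.9938 each)
After Mar 11: 895 on hand, pool $12,965.47 (≈ $14.4866 each)
Mar 14, sell 548: 548/895 × $12,965.47 → $7,938.63
After Mar 15: 545 on hand, pool $8,056.24 (≈ $14.7821 each)
Total COGS = $2,706.18 + $7,938.63 = $10,644.81
Ending inventory (cost pool remaining) = $8,056.24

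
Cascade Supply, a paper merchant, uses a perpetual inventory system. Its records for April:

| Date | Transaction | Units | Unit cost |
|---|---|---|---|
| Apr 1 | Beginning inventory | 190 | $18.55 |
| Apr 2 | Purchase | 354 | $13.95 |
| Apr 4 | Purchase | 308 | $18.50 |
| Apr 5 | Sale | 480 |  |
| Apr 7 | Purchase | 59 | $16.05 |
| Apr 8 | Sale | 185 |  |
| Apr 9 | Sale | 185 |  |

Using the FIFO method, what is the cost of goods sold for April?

COGS = $14,123.80

Apr 5, 480 sold [FIFO — oldest first]: 190 @ $18.55 + 290 @ $13.95 = $7,570.00
Apr 8, 185 sold [FIFO — oldest first]: 64 @ $13.95 + 121 @ $18.50 = $3,131.30
Apr 9, 185 sold [FIFO — oldest first]: 185 @ $18.50 = $3,422.50
Total COGS = $7,570.00 + $3,131.30 + $3,422.50 = $14,123.80
Ending inventory: 2 @ $18.50 + 59 @ $16.05 = $983.95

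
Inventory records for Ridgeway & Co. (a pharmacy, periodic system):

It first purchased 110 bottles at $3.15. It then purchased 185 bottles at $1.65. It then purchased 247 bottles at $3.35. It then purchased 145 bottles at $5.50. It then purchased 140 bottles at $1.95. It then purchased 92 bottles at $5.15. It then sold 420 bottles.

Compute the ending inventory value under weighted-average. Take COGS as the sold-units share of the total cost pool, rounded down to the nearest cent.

Ending inventory = $1,641.71

Sale 1, sell 420: 420/919 × $3,023.50 → $1,381.79
Ending inventory (cost pool remaining) = $1,641.71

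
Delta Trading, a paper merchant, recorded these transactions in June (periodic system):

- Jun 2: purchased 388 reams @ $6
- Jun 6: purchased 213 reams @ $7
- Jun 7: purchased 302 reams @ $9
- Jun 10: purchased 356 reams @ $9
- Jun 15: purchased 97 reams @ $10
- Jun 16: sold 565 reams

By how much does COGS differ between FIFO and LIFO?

$1,615

FIFO COGS: 388 @ $6 + 177 @ $7 = $3,567
LIFO COGS: 97 @ $10 + 356 @ $9 + 112 @ $9 = $5,182
Difference = |$3,567 − $5,182| = $1,615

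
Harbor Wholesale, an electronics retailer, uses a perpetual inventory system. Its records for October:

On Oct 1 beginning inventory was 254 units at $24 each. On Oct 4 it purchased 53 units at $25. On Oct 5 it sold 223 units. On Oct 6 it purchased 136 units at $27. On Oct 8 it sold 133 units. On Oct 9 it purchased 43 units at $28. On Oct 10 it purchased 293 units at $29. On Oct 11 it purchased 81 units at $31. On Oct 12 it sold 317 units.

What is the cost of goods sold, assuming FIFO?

COGS = $17,720

Oct 5, 223 sold [FIFO — oldest first]: 223 @ $24 = $5,352
Oct 8, 133 sold [FIFO — oldest first]: 31 @ $24 + 53 @ $25 + 49 @ $27 = $3,392
Oct 12, 317 sold [FIFO — oldest first]: 87 @ $27 + 43 @ $28 + 187 @ $29 = $8,976
Total COGS = $5,352 + $3,392 + $8,976 = $17,720
Ending inventory: 106 @ $29 + 81 @ $31 = $5,585
Check: goods available $23,305 = COGS $17,720 + ending $5,585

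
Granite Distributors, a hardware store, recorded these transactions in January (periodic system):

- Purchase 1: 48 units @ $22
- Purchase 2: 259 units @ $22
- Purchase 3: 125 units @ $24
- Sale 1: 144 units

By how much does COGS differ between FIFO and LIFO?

FIFO COGS: 48 @ $22 + 96 @ $22 = $3,168
LIFO COGS: 125 @ $24 + 19 @ $22 = $3,418
Difference = |$3,168 − $3,418| = $250

$250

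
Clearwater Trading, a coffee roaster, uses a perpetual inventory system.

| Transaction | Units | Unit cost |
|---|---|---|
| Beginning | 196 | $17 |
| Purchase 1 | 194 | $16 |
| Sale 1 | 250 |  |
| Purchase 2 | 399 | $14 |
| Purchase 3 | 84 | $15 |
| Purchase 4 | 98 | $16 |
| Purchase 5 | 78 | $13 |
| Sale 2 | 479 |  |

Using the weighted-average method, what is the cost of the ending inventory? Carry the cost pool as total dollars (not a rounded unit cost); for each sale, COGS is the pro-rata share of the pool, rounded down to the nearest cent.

Ending inventory = $4,701.23

After Beginning: 196 on hand, pool $3,332.00 (≈ $17.0000 each)
After Purchase 1: 390 on hand, pool $6,436.00 (≈ $16.5026 each)
Sale 1, sell 250: 250/390 × $6,436.00 → $4,125.64
After Purchase 2: 539 on hand, pool $7,896.36 (≈ $14.6500 each)
After Purchase 3: 623 on hand, pool $9,156.36 (≈ $14.6972 each)
After Purchase 4: 721 on hand, pool $10,724.36 (≈ $14.8743 each)
After Purchase 5: 799 on hand, pool $11,738.36 (≈ $14.6913 each)
Sale 2, sell 479: 479/799 × $11,738.36 → $7,037.13
Total COGS = $4,125.64 + $7,037.13 = $11,162.77
Ending inventory (cost pool remaining) = $4,701.23
Check: goods available $15,864.00 = COGS $11,162.77 + ending $4,701.23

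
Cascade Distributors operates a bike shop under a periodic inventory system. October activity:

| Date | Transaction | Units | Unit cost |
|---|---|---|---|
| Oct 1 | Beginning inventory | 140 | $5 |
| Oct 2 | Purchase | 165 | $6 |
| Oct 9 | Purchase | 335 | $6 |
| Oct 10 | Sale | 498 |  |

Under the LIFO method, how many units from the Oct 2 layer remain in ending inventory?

Oct 10, 498 sold [LIFO — newest first]: 335 @ $6 + 163 @ $6 = $2,988
Ending inventory: 140 @ $5 + 2 @ $6 = $712
Check: goods available $3,700 = COGS $2,988 + ending $712

2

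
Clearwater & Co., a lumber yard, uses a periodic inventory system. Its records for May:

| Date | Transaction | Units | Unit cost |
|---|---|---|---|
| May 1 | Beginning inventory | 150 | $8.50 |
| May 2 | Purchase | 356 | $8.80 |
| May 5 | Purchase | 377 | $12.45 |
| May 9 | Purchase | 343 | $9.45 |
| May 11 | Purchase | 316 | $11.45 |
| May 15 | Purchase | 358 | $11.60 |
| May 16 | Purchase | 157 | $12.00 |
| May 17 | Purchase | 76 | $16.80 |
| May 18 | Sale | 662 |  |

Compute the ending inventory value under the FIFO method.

May 18, 662 sold [FIFO — oldest first]: 150 @ $8.50 + 356 @ $8.80 + 156 @ $12.45 = $6,350.00
Ending inventory: 221 @ $12.45 + 343 @ $9.45 + 316 @ $11.45 + 358 @ $11.60 + 157 @ $12.00 + 76 @ $16.80 = $16,924.60
Check: goods available $23,274.60 = COGS $6,350.00 + ending $16,924.60

Ending inventory = $16,924.60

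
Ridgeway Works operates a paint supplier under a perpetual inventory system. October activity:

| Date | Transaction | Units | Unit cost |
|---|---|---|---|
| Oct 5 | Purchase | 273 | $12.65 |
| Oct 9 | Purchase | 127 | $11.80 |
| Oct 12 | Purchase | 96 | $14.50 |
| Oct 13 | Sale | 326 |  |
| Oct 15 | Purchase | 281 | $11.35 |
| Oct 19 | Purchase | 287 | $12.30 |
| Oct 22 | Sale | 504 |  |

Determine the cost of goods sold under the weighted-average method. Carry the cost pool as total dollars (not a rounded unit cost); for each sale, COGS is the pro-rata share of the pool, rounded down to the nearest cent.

COGS = $10,243.50

After Oct 5: 273 on hand, pool $3,453.45 (≈ $12.6500 each)
After Oct 9: 400 on hand, pool $4,952.05 (≈ $12.3801 each)
After Oct 12: 496 on hand, pool $6,344.05 (≈ $12.7904 each)
Oct 13, sell 326: 326/496 × $6,344.05 → $4,169.67
After Oct 15: 451 on hand, pool $5,363.73 (≈ $11.8930 each)
After Oct 19: 738 on hand, pool $8,893.83 (≈ $12.0513 each)
Oct 22, sell 504: 504/738 × $8,893.83 → $6,073.83
Total COGS = $4,169.67 + $6,073.83 = $10,243.50
Ending inventory (cost pool remaining) = $2,820.00
Check: goods available $13,063.50 = COGS $10,243.50 + ending $2,820.00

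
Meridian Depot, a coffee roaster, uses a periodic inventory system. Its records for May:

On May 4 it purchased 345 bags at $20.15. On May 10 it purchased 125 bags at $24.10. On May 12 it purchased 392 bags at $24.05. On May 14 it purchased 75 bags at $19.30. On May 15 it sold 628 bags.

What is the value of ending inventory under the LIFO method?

May 15, 628 sold [LIFO — newest first]: 75 @ $19.30 + 392 @ $24.05 + 125 @ $24.10 + 36 @ $20.15 = $14,613.00
Ending inventory: 309 @ $20.15 = $6,226.35

Ending inventory = $6,226.35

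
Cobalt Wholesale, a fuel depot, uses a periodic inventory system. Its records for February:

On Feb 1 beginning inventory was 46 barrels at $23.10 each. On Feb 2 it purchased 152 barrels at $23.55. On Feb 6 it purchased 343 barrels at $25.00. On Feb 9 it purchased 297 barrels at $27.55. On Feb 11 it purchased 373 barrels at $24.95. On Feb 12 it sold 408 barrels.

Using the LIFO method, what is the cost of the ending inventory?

Feb 12, 408 sold [LIFO — newest first]: 373 @ $24.95 + 35 @ $27.55 = $10,270.60
Ending inventory: 46 @ $23.10 + 152 @ $23.55 + 343 @ $25.00 + 262 @ $27.55 = $20,435.30
Check: goods available $30,705.90 = COGS $10,270.60 + ending $20,435.30

Ending inventory = $20,435.30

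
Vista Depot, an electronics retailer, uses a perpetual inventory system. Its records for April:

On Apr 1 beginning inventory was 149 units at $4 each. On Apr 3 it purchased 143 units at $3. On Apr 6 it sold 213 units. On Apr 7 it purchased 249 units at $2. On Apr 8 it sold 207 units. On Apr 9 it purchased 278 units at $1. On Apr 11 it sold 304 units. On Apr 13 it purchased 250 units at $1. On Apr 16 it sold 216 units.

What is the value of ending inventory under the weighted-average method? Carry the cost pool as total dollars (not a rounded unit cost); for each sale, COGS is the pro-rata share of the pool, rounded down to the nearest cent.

Ending inventory = $143.70

After Apr 1: 149 on hand, pool $596.00 (≈ $4.0000 each)
After Apr 3: 292 on hand, pool $1,025.00 (≈ $3.5103 each)
Apr 6, sell 213: 213/292 × $1,025.00 → $747.68
After Apr 7: 328 on hand, pool $775.32 (≈ $2.3638 each)
Apr 8, sell 207: 207/328 × $775.32 → $489.30
After Apr 9: 399 on hand, pool $564.02 (≈ $1.4136 each)
Apr 11, sell 304: 304/399 × $564.02 → $429.72
After Apr 13: 345 on hand, pool $384.30 (≈ $1.1139 each)
Apr 16, sell 216: 216/345 × $384.30 → $240.60
Total COGS = $747.68 + $489.30 + $429.72 + $240.60 = $1,907.30
Ending inventory (cost pool remaining) = $143.70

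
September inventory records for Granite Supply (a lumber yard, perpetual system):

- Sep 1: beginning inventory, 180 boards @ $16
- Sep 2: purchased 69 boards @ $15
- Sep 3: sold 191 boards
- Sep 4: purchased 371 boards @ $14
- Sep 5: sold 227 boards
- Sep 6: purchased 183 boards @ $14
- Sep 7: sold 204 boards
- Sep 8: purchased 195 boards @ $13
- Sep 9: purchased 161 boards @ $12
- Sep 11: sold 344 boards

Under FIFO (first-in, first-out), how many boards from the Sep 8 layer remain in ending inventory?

32

Sep 3, 191 sold [FIFO — oldest first]: 180 @ $16 + 11 @ $15 = $3,045
Sep 5, 227 sold [FIFO — oldest first]: 58 @ $15 + 169 @ $14 = $3,236
Sep 7, 204 sold [FIFO — oldest first]: 202 @ $14 + 2 @ $14 = $2,856
Sep 11, 344 sold [FIFO — oldest first]: 181 @ $14 + 163 @ $13 = $4,653
Total COGS = $3,045 + $3,236 + $2,856 + $4,653 = $13,790
Ending inventory: 32 @ $13 + 161 @ $12 = $2,348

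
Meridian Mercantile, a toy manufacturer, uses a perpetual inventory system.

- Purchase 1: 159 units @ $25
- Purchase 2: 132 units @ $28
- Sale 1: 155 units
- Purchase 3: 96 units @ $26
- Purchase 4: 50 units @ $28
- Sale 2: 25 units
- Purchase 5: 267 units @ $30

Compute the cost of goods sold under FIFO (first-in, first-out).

Sale 1 (155) [FIFO — oldest first]: 155 @ $25 = $3,875
Sale 2 (25) [FIFO — oldest first]: 4 @ $25 + 21 @ $28 = $688
Total COGS = $3,875 + $688 = $4,563
Ending inventory: 111 @ $28 + 96 @ $26 + 50 @ $28 + 267 @ $30 = $15,014
Check: goods available $19,577 = COGS $4,563 + ending $15,014

COGS = $4,563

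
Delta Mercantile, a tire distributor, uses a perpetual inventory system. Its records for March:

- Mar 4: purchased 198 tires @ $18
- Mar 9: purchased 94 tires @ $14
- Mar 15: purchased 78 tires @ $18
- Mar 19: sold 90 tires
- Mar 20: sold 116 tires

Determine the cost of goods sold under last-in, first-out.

COGS = $3,332

Mar 19, 90 sold [LIFO — newest first]: 78 @ $18 + 12 @ $14 = $1,572
Mar 20, 116 sold [LIFO — newest first]: 82 @ $14 + 34 @ $18 = $1,760
Total COGS = $1,572 + $1,760 = $3,332
Ending inventory: 164 @ $18 = $2,952
Check: goods available $6,284 = COGS $3,332 + ending $2,952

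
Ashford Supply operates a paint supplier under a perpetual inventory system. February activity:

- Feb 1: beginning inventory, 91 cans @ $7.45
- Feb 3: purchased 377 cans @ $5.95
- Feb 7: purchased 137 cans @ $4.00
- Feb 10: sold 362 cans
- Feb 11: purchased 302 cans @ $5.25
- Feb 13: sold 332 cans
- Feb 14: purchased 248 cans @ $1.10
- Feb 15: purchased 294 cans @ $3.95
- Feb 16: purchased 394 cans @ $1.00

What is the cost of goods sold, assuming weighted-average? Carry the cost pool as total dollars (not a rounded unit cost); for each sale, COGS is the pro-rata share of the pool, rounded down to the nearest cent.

After Feb 1: 91 on hand, pool $677.95 (≈ $7.4500 each)
After Feb 3: 468 on hand, pool $2,921.10 (≈ $6.2417 each)
After Feb 7: 605 on hand, pool $3,469.10 (≈ $5.7340 each)
Feb 10, sell 362: 362/605 × $3,469.10 → $2,075.72
After Feb 11: 545 on hand, pool $2,978.88 (≈ $5.4658 each)
Feb 13, sell 332: 332/545 × $2,978.88 → $1,814.65
After Feb 14: 461 on hand, pool $1,437.03 (≈ $3.1172 each)
After Feb 15: 755 on hand, pool $2,598.33 (≈ $3.4415 each)
After Feb 16: 1149 on hand, pool $2,992.33 (≈ $2.6043 each)
Total COGS = $2,075.72 + $1,814.65 = $3,890.37
Ending inventory (cost pool remaining) = $2,992.33
Check: goods available $6,882.70 = COGS $3,890.37 + ending $2,992.33

COGS = $3,890.37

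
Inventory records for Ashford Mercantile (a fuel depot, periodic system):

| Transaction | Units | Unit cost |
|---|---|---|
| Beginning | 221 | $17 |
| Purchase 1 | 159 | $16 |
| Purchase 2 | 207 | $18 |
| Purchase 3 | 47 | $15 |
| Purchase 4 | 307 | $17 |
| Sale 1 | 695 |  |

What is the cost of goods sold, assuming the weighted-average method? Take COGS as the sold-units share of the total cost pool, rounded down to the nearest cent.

COGS = $11,781.02

Sale 1, sell 695: 695/941 × $15,951.00 → $11,781.02
Ending inventory (cost pool remaining) = $4,169.98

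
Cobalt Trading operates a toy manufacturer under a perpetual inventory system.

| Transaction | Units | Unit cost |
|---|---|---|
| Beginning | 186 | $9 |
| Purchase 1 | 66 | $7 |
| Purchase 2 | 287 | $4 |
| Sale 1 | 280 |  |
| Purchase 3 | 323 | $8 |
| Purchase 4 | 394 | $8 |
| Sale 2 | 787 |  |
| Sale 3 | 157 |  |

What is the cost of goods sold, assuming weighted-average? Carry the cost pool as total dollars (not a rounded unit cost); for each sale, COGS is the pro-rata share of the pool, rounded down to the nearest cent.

After Beginning: 186 on hand, pool $1,674.00 (≈ $9.0000 each)
After Purchase 1: 252 on hand, pool $2,136.00 (≈ $8.4762 each)
After Purchase 2: 539 on hand, pool $3,284.00 (≈ $6.0928 each)
Sale 1, sell 280: 280/539 × $3,284.00 → $1,705.97
After Purchase 3: 582 on hand, pool $4,162.03 (≈ $7.1513 each)
After Purchase 4: 976 on hand, pool $7,314.03 (≈ $7.4939 each)
Sale 2, sell 787: 787/976 × $7,314.03 → $5,897.68
Sale 3, sell 157: 157/189 × $1,416.35 → $1,176.54
Total COGS = $1,705.97 + $5,897.68 + $1,176.54 = $8,780.19
Ending inventory (cost pool remaining) = $239.81

COGS = $8,780.19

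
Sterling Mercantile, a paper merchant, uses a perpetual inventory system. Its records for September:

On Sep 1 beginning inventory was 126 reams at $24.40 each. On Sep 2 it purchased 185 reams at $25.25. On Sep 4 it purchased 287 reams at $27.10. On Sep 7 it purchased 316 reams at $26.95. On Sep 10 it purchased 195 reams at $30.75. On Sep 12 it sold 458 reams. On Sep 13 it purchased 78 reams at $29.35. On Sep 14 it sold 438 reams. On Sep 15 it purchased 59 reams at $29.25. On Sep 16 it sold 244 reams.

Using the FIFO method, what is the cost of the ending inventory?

Sep 12, 458 sold [FIFO — oldest first]: 126 @ $24.40 + 185 @ $25.25 + 147 @ $27.10 = $11,729.35
Sep 14, 438 sold [FIFO — oldest first]: 140 @ $27.10 + 298 @ $26.95 = $11,825.10
Sep 16, 244 sold [FIFO — oldest first]: 18 @ $26.95 + 195 @ $30.75 + 31 @ $29.35 = $7,391.20
Total COGS = $11,729.35 + $11,825.10 + $7,391.20 = $30,945.65
Ending inventory: 47 @ $29.35 + 59 @ $29.25 = $3,105.20
Check: goods available $34,050.85 = COGS $30,945.65 + ending $3,105.20

Ending inventory = $3,105.20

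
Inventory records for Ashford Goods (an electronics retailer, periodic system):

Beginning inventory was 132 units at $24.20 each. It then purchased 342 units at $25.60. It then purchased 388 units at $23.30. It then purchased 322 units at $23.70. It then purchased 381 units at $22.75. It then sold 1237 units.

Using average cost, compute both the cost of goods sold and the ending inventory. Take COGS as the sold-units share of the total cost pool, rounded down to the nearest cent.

Sale 1, sell 1237: 1237/1565 × $37,289.15 → $29,473.91
Ending inventory (cost pool remaining) = $7,815.24
Check: goods available $37,289.15 = COGS $29,473.91 + ending $7,815.24

COGS = $29,473.91; ending inventory = $7,815.24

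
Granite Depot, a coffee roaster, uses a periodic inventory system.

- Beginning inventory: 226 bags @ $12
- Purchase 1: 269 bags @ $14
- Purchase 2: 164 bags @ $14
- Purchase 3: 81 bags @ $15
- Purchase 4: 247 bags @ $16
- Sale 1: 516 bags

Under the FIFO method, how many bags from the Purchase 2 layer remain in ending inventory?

Sale 1 (516) [FIFO — oldest first]: 226 @ $12 + 269 @ $14 + 21 @ $14 = $6,772
Ending inventory: 143 @ $14 + 81 @ $15 + 247 @ $16 = $7,169

143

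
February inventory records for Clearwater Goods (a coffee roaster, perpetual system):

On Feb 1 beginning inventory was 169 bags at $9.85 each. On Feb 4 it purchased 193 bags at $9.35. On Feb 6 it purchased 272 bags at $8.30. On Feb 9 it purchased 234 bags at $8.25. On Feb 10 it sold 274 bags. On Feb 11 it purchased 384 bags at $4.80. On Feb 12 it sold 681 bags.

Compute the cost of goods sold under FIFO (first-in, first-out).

Feb 10, 274 sold [FIFO — oldest first]: 169 @ $9.85 + 105 @ $9.35 = $2,646.40
Feb 12, 681 sold [FIFO — oldest first]: 88 @ $9.35 + 272 @ $8.30 + 234 @ $8.25 + 87 @ $4.80 = $5,428.50
Total COGS = $2,646.40 + $5,428.50 = $8,074.90
Ending inventory: 297 @ $4.80 = $1,425.60
Check: goods available $9,500.50 = COGS $8,074.90 + ending $1,425.60

COGS = $8,074.90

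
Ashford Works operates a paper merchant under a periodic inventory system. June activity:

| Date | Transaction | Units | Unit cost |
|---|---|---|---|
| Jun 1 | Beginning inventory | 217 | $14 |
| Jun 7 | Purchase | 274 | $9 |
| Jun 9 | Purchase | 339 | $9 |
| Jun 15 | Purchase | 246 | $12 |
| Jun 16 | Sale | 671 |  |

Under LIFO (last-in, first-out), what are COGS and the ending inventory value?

COGS = $6,777; ending inventory = $4,730

Jun 16, 671 sold [LIFO — newest first]: 246 @ $12 + 339 @ $9 + 86 @ $9 = $6,777
Ending inventory: 217 @ $14 + 188 @ $9 = $4,730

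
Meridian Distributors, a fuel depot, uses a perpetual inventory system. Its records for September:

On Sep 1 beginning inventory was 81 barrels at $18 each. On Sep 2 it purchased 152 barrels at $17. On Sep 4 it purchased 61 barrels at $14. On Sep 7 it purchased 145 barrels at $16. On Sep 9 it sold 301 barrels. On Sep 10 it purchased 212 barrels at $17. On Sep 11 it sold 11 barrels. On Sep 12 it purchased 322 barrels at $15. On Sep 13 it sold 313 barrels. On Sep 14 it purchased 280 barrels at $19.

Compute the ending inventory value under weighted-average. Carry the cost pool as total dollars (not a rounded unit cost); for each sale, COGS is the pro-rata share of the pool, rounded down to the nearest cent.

After Sep 1: 81 on hand, pool $1,458.00 (≈ $18.0000 each)
After Sep 2: 233 on hand, pool $4,042.00 (≈ $17.3476 each)
After Sep 4: 294 on hand, pool $4,896.00 (≈ $16.6531 each)
After Sep 7: 439 on hand, pool $7,216.00 (≈ $16.4374 each)
Sep 9, sell 301: 301/439 × $7,216.00 → $4,947.64
After Sep 10: 350 on hand, pool $5,872.36 (≈ $16.7782 each)
Sep 11, sell 11: 11/350 × $5,872.36 → $184.55
After Sep 12: 661 on hand, pool $10,517.81 (≈ $15.9120 each)
Sep 13, sell 313: 313/661 × $10,517.81 → $4,980.44
After Sep 14: 628 on hand, pool $10,857.37 (≈ $17.2888 each)
Total COGS = $4,947.64 + $184.55 + $4,980.44 = $10,112.63
Ending inventory (cost pool remaining) = $10,857.37

Ending inventory = $10,857.37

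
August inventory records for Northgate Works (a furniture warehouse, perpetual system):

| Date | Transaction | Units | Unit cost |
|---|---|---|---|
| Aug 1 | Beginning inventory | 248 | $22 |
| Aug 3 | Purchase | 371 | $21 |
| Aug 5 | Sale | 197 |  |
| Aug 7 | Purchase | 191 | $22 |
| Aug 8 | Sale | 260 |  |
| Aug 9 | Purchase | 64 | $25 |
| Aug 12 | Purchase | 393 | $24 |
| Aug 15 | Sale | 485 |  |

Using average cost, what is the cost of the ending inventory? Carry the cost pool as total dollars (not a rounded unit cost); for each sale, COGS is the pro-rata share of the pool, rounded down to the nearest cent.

Ending inventory = $7,483.98

After Aug 1: 248 on hand, pool $5,456.00 (≈ $22.0000 each)
After Aug 3: 619 on hand, pool $13,247.00 (≈ $21.4006 each)
Aug 5, sell 197: 197/619 × $13,247.00 → $4,215.92
After Aug 7: 613 on hand, pool $13,233.08 (≈ $21.5874 each)
Aug 8, sell 260: 260/613 × $13,233.08 → $5,612.72
After Aug 9: 417 on hand, pool $9,220.36 (≈ $22.1112 each)
After Aug 12: 810 on hand, pool $18,652.36 (≈ $23.0276 each)
Aug 15, sell 485: 485/810 × $18,652.36 → $11,168.38
Total COGS = $4,215.92 + $5,612.72 + $11,168.38 = $20,997.02
Ending inventory (cost pool remaining) = $7,483.98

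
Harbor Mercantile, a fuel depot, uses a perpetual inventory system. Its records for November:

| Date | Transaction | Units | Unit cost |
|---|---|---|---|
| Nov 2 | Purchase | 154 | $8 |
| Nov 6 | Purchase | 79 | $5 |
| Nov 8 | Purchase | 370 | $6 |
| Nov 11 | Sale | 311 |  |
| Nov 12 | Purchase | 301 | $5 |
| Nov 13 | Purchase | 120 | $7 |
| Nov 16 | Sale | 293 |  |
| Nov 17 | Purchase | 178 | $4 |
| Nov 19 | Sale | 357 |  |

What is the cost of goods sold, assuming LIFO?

COGS = $5,229

Nov 11, 311 sold [LIFO — newest first]: 311 @ $6 = $1,866
Nov 16, 293 sold [LIFO — newest first]: 120 @ $7 + 173 @ $5 = $1,705
Nov 19, 357 sold [LIFO — newest first]: 178 @ $4 + 128 @ $5 + 51 @ $6 = $1,658
Total COGS = $1,866 + $1,705 + $1,658 = $5,229
Ending inventory: 154 @ $8 + 79 @ $5 + 8 @ $6 = $1,675
Check: goods available $6,904 = COGS $5,229 + ending $1,675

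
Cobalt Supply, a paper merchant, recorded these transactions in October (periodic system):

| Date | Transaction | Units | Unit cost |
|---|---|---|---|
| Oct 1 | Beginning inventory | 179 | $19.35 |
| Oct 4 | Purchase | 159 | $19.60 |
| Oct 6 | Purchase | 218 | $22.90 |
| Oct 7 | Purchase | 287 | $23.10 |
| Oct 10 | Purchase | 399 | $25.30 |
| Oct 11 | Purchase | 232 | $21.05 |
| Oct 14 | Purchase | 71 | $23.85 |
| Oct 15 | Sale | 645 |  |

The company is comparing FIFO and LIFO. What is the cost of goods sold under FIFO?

FIFO COGS: 179 @ $19.35 + 159 @ $19.60 + 218 @ $22.90 + 89 @ $23.10 = $13,628.15
LIFO COGS: 71 @ $23.85 + 232 @ $21.05 + 342 @ $25.30 = $15,229.55

COGS = $13,628.15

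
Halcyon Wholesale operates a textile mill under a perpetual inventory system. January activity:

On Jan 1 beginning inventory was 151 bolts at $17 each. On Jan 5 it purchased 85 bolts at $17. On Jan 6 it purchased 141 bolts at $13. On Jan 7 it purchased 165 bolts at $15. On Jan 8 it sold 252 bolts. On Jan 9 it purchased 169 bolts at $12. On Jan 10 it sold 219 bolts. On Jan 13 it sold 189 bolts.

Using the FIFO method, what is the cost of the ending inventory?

Jan 8, 252 sold [FIFO — oldest first]: 151 @ $17 + 85 @ $17 + 16 @ $13 = $4,220
Jan 10, 219 sold [FIFO — oldest first]: 125 @ $13 + 94 @ $15 = $3,035
Jan 13, 189 sold [FIFO — oldest first]: 71 @ $15 + 118 @ $12 = $2,481
Total COGS = $4,220 + $3,035 + $2,481 = $9,736
Ending inventory: 51 @ $12 = $612

Ending inventory = $612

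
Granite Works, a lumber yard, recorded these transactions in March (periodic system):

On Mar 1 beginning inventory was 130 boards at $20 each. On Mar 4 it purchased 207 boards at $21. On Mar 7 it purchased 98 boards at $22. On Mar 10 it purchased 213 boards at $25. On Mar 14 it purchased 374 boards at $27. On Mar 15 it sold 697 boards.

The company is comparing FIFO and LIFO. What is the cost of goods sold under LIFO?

FIFO COGS: 130 @ $20 + 207 @ $21 + 98 @ $22 + 213 @ $25 + 49 @ $27 = $15,751
LIFO COGS: 374 @ $27 + 213 @ $25 + 98 @ $22 + 12 @ $21 = $17,831

COGS = $17,831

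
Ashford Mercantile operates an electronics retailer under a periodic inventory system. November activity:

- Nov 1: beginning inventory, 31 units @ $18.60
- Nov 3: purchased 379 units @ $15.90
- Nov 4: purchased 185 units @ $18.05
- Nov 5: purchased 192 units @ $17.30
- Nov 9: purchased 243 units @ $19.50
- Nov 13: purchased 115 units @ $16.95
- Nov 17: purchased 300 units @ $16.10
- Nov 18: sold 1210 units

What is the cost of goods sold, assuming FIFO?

COGS = $20,997.80

Nov 18, 1210 sold [FIFO — oldest first]: 31 @ $18.60 + 379 @ $15.90 + 185 @ $18.05 + 192 @ $17.30 + 243 @ $19.50 + 115 @ $16.95 + 65 @ $16.10 = $20,997.80
Ending inventory: 235 @ $16.10 = $3,783.50
Check: goods available $24,781.30 = COGS $20,997.80 + ending $3,783.50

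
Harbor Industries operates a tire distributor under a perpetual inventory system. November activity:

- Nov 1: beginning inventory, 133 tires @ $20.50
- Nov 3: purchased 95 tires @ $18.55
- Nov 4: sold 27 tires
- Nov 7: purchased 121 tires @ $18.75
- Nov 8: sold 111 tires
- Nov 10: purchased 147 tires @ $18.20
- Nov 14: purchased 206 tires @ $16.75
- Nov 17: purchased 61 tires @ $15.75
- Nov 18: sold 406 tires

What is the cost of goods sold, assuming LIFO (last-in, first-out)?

COGS = $9,523.15

Nov 4, 27 sold [LIFO — newest first]: 27 @ $18.55 = $500.85
Nov 8, 111 sold [LIFO — newest first]: 111 @ $18.75 = $2,081.25
Nov 18, 406 sold [LIFO — newest first]: 61 @ $15.75 + 206 @ $16.75 + 139 @ $18.20 = $6,941.05
Total COGS = $500.85 + $2,081.25 + $6,941.05 = $9,523.15
Ending inventory: 133 @ $20.50 + 68 @ $18.55 + 10 @ $18.75 + 8 @ $18.20 = $4,321.00
Check: goods available $13,844.15 = COGS $9,523.15 + ending $4,321.00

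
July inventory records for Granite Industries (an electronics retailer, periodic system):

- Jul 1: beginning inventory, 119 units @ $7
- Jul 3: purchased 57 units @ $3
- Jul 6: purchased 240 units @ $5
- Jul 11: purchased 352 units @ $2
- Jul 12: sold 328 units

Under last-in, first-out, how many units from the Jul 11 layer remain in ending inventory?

Jul 12, 328 sold [LIFO — newest first]: 328 @ $2 = $656
Ending inventory: 119 @ $7 + 57 @ $3 + 240 @ $5 + 24 @ $2 = $2,252

24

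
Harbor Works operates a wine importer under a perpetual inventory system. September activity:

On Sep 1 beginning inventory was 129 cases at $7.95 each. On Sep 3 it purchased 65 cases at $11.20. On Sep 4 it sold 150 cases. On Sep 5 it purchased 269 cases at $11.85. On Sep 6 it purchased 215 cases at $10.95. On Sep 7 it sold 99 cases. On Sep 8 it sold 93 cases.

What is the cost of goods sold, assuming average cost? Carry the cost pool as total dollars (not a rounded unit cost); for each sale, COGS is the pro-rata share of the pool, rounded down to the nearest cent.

After Sep 1: 129 on hand, pool $1,025.55 (≈ $7.9500 each)
After Sep 3: 194 on hand, pool $1,753.55 (≈ $9.0389 each)
Sep 4, sell 150: 150/194 × $1,753.55 → $1,355.83
After Sep 5: 313 on hand, pool $3,585.37 (≈ $11.4549 each)
After Sep 6: 528 on hand, pool $5,939.62 (≈ $11.2493 each)
Sep 7, sell 99: 99/528 × $5,939.62 → $1,113.67
Sep 8, sell 93: 93/429 × $4,825.95 → $1,046.18
Total COGS = $1,355.83 + $1,113.67 + $1,046.18 = $3,515.68
Ending inventory (cost pool remaining) = $3,779.77

COGS = $3,515.68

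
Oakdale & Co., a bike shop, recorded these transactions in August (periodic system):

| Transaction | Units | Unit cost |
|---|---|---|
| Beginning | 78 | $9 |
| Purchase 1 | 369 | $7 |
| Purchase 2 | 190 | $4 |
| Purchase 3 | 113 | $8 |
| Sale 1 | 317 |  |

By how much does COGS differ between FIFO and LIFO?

$613

FIFO COGS: 78 @ $9 + 239 @ $7 = $2,375
LIFO COGS: 113 @ $8 + 190 @ $4 + 14 @ $7 = $1,762
Difference = |$2,375 − $1,762| = $613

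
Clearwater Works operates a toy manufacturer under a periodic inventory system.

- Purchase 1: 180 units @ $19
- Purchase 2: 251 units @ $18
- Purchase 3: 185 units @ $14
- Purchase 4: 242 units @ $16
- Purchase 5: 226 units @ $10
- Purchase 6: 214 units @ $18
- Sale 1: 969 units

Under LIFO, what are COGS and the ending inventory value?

Sale 1 (969) [LIFO — newest first]: 214 @ $18 + 226 @ $10 + 242 @ $16 + 185 @ $14 + 102 @ $18 = $14,410
Ending inventory: 180 @ $19 + 149 @ $18 = $6,102
Check: goods available $20,512 = COGS $14,410 + ending $6,102

COGS = $14,410; ending inventory = $6,102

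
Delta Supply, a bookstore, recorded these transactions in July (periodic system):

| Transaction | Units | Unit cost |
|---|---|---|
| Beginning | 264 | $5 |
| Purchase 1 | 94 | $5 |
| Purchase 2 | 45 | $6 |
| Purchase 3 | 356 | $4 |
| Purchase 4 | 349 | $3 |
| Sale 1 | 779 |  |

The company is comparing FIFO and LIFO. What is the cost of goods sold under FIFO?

FIFO COGS: 264 @ $5 + 94 @ $5 + 45 @ $6 + 356 @ $4 + 20 @ $3 = $3,544
LIFO COGS: 349 @ $3 + 356 @ $4 + 45 @ $6 + 29 @ $5 = $2,886

COGS = $3,544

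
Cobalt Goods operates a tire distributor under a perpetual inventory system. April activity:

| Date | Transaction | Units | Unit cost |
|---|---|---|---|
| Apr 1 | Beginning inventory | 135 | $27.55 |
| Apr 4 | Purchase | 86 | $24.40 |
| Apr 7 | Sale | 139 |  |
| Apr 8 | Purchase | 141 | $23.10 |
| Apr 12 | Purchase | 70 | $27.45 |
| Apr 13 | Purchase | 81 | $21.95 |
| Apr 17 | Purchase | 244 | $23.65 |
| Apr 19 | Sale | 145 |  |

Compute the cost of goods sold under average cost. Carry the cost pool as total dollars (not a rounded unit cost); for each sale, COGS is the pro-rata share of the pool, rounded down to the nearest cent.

After Apr 1: 135 on hand, pool $3,719.25 (≈ $27.5500 each)
After Apr 4: 221 on hand, pool $5,817.65 (≈ $26.3242 each)
Apr 7, sell 139: 139/221 × $5,817.65 → $3,659.06
After Apr 8: 223 on hand, pool $5,415.69 (≈ $24.2856 each)
After Apr 12: 293 on hand, pool $7,337.19 (≈ $25.0416 each)
After Apr 13: 374 on hand, pool $9,115.14 (≈ $24.3720 each)
After Apr 17: 618 on hand, pool $14,885.74 (≈ $24.0870 each)
Apr 19, sell 145: 145/618 × $14,885.74 → $3,492.60
Total COGS = $3,659.06 + $3,492.60 = $7,151.66
Ending inventory (cost pool remaining) = $11,393.14

COGS = $7,151.66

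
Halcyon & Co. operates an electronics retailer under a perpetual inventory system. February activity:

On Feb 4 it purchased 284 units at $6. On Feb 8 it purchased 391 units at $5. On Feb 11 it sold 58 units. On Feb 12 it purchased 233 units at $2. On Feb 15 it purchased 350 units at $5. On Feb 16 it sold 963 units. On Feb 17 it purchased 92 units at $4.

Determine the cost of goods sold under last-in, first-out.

Feb 11, 58 sold [LIFO — newest first]: 58 @ $5 = $290
Feb 16, 963 sold [LIFO — newest first]: 350 @ $5 + 233 @ $2 + 333 @ $5 + 47 @ $6 = $4,163
Total COGS = $290 + $4,163 = $4,453
Ending inventory: 237 @ $6 + 92 @ $4 = $1,790

COGS = $4,453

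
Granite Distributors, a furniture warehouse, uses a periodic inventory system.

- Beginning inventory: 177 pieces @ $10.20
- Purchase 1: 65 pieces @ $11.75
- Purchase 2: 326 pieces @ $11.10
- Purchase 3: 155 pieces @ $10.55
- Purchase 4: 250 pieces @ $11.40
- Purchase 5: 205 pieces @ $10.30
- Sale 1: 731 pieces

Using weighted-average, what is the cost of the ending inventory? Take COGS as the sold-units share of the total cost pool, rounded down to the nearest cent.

Sale 1, sell 731: 731/1178 × $12,784.50 → $7,933.33
Ending inventory (cost pool remaining) = $4,851.17

Ending inventory = $4,851.17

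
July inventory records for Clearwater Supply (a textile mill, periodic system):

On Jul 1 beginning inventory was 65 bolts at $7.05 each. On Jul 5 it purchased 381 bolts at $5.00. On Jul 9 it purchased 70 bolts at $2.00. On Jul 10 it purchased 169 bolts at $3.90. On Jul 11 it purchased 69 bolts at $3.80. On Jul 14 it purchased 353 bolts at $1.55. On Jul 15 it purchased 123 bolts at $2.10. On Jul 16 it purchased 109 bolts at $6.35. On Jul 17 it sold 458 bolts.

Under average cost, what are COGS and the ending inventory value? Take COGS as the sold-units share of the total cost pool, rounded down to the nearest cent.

Jul 17, sell 458: 458/1339 × $4,922.15 → $1,683.60
Ending inventory (cost pool remaining) = $3,238.55
Check: goods available $4,922.15 = COGS $1,683.60 + ending $3,238.55

COGS = $1,683.60; ending inventory = $3,238.55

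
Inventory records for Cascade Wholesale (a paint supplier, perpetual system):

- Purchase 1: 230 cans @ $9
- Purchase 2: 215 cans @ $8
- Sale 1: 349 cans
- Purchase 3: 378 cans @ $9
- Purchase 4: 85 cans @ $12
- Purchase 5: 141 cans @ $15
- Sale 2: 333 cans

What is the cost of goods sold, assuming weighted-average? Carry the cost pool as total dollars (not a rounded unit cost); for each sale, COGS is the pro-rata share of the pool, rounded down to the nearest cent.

COGS = $6,471.07

After Purchase 1: 230 on hand, pool $2,070.00 (≈ $9.0000 each)
After Purchase 2: 445 on hand, pool $3,790.00 (≈ $8.5169 each)
Sale 1, sell 349: 349/445 × $3,790.00 → $2,972.38
After Purchase 3: 474 on hand, pool $4,219.62 (≈ $8.9022 each)
After Purchase 4: 559 on hand, pool $5,239.62 (≈ $9.3732 each)
After Purchase 5: 700 on hand, pool $7,354.62 (≈ $10.5066 each)
Sale 2, sell 333: 333/700 × $7,354.62 → $3,498.69
Total COGS = $2,972.38 + $3,498.69 = $6,471.07
Ending inventory (cost pool remaining) = $3,855.93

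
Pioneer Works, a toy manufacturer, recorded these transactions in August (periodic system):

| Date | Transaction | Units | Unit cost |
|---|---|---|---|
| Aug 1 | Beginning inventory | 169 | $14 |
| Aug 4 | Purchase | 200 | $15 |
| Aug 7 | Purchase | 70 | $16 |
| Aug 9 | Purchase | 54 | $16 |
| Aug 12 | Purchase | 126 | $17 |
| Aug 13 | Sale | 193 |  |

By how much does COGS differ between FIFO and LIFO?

FIFO COGS: 169 @ $14 + 24 @ $15 = $2,726
LIFO COGS: 126 @ $17 + 54 @ $16 + 13 @ $16 = $3,214
Difference = |$2,726 − $3,214| = $488

$488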